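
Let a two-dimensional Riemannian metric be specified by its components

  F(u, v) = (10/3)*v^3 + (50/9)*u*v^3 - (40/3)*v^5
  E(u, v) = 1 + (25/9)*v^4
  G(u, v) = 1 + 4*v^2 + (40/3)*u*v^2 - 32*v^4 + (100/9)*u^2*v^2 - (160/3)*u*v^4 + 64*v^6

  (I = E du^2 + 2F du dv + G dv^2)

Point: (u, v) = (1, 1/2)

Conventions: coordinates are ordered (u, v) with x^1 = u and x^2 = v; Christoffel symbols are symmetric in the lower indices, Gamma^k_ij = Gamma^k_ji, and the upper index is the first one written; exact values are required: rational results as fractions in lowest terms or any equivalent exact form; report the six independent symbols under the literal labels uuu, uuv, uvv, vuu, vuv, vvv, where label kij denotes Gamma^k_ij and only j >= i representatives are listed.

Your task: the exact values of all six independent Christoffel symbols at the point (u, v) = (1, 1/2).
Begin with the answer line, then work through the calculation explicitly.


Answer: Gamma_uuu = 0, Gamma_uuv = 100/569, Gamma_uvv = -40/569, Gamma_vuu = 0, Gamma_vuv = 400/569, Gamma_vvv = -160/569

E = 169/144, F = 25/36, G = 34/9 at the point
E_u = 0, E_v = 25/18, F_u = 25/36, F_v = 5/2, G_u = 50/9, G_v = -20/9
EG - F^2 = 569/144;  g^inv = (144/569) * [[34/9, -25/36], [-25/36, 169/144]]
first-kind symbols [ij,l] = (1/2)(d_i g_jl + d_j g_il - d_l g_ij): [uu,u] = E_u/2 = 0, [uu,v] = F_u - E_v/2 = 0, [uv,u] = E_v/2 = 25/36, [uv,v] = G_u/2 = 25/9, [vv,u] = F_v - G_u/2 = -5/18, [vv,v] = G_v/2 = -10/9
Gamma^u_ij = (G*[ij,u] - F*[ij,v])/(EG - F^2), Gamma^v_ij = (E*[ij,v] - F*[ij,u])/(EG - F^2)


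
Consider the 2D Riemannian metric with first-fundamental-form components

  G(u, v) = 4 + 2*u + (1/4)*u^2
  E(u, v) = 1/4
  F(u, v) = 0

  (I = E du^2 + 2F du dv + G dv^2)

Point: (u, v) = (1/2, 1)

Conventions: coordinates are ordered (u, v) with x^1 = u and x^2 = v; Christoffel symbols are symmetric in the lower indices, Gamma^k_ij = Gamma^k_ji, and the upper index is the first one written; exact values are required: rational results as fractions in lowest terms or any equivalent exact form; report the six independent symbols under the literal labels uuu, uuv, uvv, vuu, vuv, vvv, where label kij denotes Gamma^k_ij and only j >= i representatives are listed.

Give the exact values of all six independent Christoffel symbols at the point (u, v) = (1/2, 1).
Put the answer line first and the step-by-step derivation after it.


Answer: Gamma_uuu = 0, Gamma_uuv = 0, Gamma_uvv = -9/2, Gamma_vuu = 0, Gamma_vuv = 2/9, Gamma_vvv = 0

E = 1/4, F = 0, G = 81/16 at the point
E_u = 0, E_v = 0, F_u = 0, F_v = 0, G_u = 9/4, G_v = 0
EG - F^2 = 81/64;  g^inv = (64/81) * [[81/16, 0], [0, 1/4]]
first-kind symbols [ij,l] = (1/2)(d_i g_jl + d_j g_il - d_l g_ij): [uu,u] = E_u/2 = 0, [uu,v] = F_u - E_v/2 = 0, [uv,u] = E_v/2 = 0, [uv,v] = G_u/2 = 9/8, [vv,u] = F_v - G_u/2 = -9/8, [vv,v] = G_v/2 = 0
Gamma^u_ij = (G*[ij,u] - F*[ij,v])/(EG - F^2), Gamma^v_ij = (E*[ij,v] - F*[ij,u])/(EG - F^2)


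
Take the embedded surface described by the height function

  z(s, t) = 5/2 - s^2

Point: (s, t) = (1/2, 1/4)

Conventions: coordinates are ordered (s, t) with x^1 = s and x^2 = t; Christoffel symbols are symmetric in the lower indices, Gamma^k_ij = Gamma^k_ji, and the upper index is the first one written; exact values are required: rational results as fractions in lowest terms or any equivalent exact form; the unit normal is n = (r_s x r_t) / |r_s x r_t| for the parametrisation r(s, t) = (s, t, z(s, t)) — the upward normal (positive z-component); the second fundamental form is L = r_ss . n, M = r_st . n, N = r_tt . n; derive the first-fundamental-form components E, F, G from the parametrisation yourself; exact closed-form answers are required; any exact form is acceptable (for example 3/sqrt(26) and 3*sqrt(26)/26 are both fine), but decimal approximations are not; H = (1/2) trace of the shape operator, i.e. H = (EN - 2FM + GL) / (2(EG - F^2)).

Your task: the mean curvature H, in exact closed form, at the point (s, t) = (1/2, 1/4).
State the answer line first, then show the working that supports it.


Answer: H = -sqrt(2)/4

z_s = -1, z_t = 0, z_ss = -2, z_st = 0, z_tt = 0
E = 2, F = 0, G = 1; answer radicand W^2 = 2
unnormalised second-form numerators: l = -2, m = 0, n = 0; L = l/sqrt(2), and similarly M = m/sqrt(W^2), N = n/sqrt(W^2)
H = (E*n - 2*F*m + G*l) / (2*(EG - F^2)*sqrt(W^2)); E*n - 2*F*m + G*l = -2, EG - F^2 = 2, so H = (-1/2)/sqrt(2)


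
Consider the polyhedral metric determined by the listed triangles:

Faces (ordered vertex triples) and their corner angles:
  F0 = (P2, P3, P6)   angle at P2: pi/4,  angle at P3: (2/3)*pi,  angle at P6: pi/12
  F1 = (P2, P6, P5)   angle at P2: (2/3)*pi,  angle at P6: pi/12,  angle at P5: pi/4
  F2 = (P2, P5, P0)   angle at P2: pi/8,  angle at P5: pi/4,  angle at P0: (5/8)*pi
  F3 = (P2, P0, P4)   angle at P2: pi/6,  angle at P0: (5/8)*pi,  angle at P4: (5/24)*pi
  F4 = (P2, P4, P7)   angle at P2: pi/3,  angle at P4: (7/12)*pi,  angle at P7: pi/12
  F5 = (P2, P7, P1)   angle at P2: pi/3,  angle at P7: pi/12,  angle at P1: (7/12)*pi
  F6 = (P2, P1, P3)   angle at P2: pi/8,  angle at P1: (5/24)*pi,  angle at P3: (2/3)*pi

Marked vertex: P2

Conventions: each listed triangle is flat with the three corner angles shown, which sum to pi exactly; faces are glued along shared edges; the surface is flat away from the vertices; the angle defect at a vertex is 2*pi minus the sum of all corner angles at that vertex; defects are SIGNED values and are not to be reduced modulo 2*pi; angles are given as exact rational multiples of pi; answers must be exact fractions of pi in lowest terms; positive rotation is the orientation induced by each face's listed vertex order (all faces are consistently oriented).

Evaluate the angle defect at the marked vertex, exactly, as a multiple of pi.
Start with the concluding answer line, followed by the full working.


Answer: defect(P2) = 0

Sum of corner angles at P2: 2*pi
defect = 2*pi - 2*pi


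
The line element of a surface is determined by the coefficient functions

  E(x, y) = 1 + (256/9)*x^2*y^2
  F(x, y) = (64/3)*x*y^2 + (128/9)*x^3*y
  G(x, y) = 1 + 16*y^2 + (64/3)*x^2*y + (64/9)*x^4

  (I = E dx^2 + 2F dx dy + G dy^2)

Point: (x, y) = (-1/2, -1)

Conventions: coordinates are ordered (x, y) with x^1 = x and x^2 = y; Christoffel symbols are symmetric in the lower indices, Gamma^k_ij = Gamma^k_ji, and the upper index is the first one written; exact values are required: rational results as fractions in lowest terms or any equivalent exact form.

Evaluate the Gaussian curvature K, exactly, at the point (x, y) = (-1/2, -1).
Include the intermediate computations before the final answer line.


E = 73/9, F = -80/9, G = 109/9, EG - F^2 = 173/9 at the point
E_x = -256/9, E_y = -128/9, F_x = 32/3, F_y = 176/9, G_x = 160/9, G_y = -80/3
E_yy = 128/9, F_xy = -32, G_xx = -64/3
Evaluate Brioschi's two determinant matrices M1, M2 and divide by (EG - F^2)^2.
M1 = [[-E_yy/2 + F_xy - G_xx/2, E_x/2, F_x - E_y/2], [F_y - G_x/2, E, F], [G_y/2, F, G]] = [[-256/9, -128/9, 160/9], [32/3, 73/9, -80/9], [-40/3, -80/9, 109/9]]; det M1 = -12800/81
M2 = [[0, E_y/2, G_x/2], [E_y/2, E, F], [G_x/2, F, G]] = [[0, -64/9, 80/9], [-64/9, 73/9, -80/9], [80/9, -80/9, 109/9]]; det M2 = -10496/81
det M1 - det M2 = -256/9; K = -256/9 / (173/9)^2 = -2304/29929

Answer: K = -2304/29929


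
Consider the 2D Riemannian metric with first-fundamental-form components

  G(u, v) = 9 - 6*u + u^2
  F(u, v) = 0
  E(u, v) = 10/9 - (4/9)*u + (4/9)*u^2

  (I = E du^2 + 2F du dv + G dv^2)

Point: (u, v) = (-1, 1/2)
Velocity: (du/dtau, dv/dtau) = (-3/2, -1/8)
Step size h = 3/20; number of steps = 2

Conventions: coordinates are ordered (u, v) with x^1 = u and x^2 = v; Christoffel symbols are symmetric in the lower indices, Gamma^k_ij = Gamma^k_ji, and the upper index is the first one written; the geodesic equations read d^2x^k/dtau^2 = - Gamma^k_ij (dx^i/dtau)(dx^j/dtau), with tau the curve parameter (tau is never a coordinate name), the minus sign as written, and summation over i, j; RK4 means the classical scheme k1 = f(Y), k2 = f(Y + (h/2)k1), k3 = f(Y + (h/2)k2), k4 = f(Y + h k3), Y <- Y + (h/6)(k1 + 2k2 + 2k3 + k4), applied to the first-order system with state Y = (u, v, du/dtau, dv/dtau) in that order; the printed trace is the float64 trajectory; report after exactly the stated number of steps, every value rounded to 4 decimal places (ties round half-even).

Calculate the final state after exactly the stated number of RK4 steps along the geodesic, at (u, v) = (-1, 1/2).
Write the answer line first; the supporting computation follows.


Answer: u = -1.4205, v = 0.4661, du/dtau = -1.3123, dv/dtau = -0.1023

f(Y) = (du/dtau, dv/dtau, -Gamma^u_ij Y'^i Y'^j, -Gamma^v_ij Y'^i Y'^j) with the Gammas evaluated at the stage position; h = 0.150000; intermediate values shown to 6 dp
step 0: u = -1.0000, v = 0.5000, du/dtau = -1.5000, dv/dtau = -0.1250
step 1:
  k1: at (u, v) = (-1.000000, 0.500000), (du/dtau, dv/dtau) = (-1.500000, -0.125000); Gamma_uuu = -0.333333, Gamma_uuv = 0.000000, Gamma_uvv = 2.000000, Gamma_vuu = 0.000000, Gamma_vuv = -0.250000, Gamma_vvv = 0.000000; k1 = (-1.500000, -0.125000, 0.718750, 0.093750)
  k2: at (u, v) = (-1.112500, 0.490625), (du/dtau, dv/dtau) = (-1.446094, -0.117969); Gamma_uuu = -0.332464, Gamma_uuv = 0.000000, Gamma_uvv = 1.907799, Gamma_vuu = 0.000000, Gamma_vuv = -0.243161, Gamma_vvv = 0.000000; k2 = (-1.446094, -0.117969, 0.668693, 0.082964)
  k3: at (u, v) = (-1.108457, 0.491152), (du/dtau, dv/dtau) = (-1.449848, -0.118778); Gamma_uuu = -0.332523, Gamma_uuv = 0.000000, Gamma_uvv = 1.911055, Gamma_vuu = 0.000000, Gamma_vuv = -0.243400, Gamma_vvv = 0.000000; k3 = (-1.449848, -0.118778, 0.672021, 0.083832)
  k4: at (u, v) = (-1.217477, 0.482183), (du/dtau, dv/dtau) = (-1.399197, -0.112425); Gamma_uuu = -0.330301, Gamma_uuv = 0.000000, Gamma_uvv = 1.824965, Gamma_vuu = 0.000000, Gamma_vuv = -0.237109, Gamma_vvv = 0.000000; k4 = (-1.399197, -0.112425, 0.623582, 0.074597)
  Y <- Y + (h/6)(k1 + 2k2 + 2k3 + k4): u = -1.2173, v = 0.4822, du/dtau = -1.3994, dv/dtau = -0.1125
step 2:
  k1: at (u, v) = (-1.217277, 0.482227), (du/dtau, dv/dtau) = (-1.399406, -0.112452); Gamma_uuu = -0.330307, Gamma_uuv = 0.000000, Gamma_uvv = 1.825120, Gamma_vuu = 0.000000, Gamma_vuv = -0.237120, Gamma_vvv = 0.000000; k1 = (-1.399406, -0.112452, 0.623772, 0.074629)
  k2: at (u, v) = (-1.322232, 0.473793), (du/dtau, dv/dtau) = (-1.352623, -0.106854); Gamma_uuu = -0.327120, Gamma_uuv = 0.000000, Gamma_uvv = 1.745798, Gamma_vuu = 0.000000, Gamma_vuv = -0.231362, Gamma_vvv = 0.000000; k2 = (-1.352623, -0.106854, 0.578562, 0.066879)
  k3: at (u, v) = (-1.318724, 0.474213), (du/dtau, dv/dtau) = (-1.356014, -0.107436); Gamma_uuu = -0.327241, Gamma_uuv = 0.000000, Gamma_uvv = 1.748391, Gamma_vuu = 0.000000, Gamma_vuv = -0.231550, Gamma_vvv = 0.000000; k3 = (-1.356014, -0.107436, 0.581541, 0.067466)
  k4: at (u, v) = (-1.420679, 0.466112), (du/dtau, dv/dtau) = (-1.312175, -0.102332); Gamma_uuu = -0.323401, Gamma_uuv = 0.000000, Gamma_uvv = 1.674779, Gamma_vuu = 0.000000, Gamma_vuv = -0.226210, Gamma_vvv = 0.000000; k4 = (-1.312175, -0.102332, 0.539294, 0.060749)
  Y <- Y + (h/6)(k1 + 2k2 + 2k3 + k4): u = -1.4205, v = 0.4661, du/dtau = -1.3123, dv/dtau = -0.1023


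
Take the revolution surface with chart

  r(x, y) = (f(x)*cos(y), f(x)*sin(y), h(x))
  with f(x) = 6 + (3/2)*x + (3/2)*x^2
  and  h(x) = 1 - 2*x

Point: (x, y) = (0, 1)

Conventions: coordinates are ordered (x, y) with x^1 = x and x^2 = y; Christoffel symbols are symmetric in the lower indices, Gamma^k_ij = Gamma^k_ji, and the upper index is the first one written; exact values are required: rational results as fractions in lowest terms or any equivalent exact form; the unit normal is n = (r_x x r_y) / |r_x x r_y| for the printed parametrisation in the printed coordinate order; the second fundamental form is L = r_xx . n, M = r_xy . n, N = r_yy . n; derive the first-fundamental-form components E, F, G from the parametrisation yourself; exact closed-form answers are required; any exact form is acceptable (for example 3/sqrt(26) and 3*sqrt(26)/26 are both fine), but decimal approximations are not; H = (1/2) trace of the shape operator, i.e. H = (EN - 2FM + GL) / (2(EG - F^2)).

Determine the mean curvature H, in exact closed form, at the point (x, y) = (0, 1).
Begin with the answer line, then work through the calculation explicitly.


Answer: H = 47/375

f = 6, f' = 3/2, f'' = 3, h' = -2, h'' = 0
E = 25/4, F = 0, G = 36; answer radicand W^2 = 25/4
unnormalised second-form numerators: l = 6, m = 0, n = -12; L = l/sqrt(25/4), and similarly M = m/sqrt(W^2), N = n/sqrt(W^2)
H = (E*n - 2*F*m + G*l) / (2*(EG - F^2)*sqrt(W^2)); E*n - 2*F*m + G*l = 141, EG - F^2 = 225, so H = (47/150)/sqrt(25/4)


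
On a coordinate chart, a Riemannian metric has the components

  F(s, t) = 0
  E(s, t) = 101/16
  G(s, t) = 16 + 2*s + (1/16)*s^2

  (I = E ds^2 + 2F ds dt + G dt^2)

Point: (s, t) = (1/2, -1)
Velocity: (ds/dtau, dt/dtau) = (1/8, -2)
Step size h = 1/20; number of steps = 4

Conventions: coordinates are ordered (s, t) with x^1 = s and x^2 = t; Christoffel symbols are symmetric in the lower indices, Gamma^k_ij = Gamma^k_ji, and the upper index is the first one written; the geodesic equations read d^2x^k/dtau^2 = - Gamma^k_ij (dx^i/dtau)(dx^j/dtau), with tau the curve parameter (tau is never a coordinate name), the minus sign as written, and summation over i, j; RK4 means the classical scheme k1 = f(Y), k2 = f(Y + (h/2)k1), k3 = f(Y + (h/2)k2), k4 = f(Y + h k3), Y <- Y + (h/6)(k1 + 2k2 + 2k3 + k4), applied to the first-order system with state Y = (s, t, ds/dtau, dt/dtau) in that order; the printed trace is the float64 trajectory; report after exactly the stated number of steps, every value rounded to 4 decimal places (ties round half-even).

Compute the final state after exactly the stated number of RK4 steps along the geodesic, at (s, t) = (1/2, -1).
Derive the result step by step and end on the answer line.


f(Y) = (ds/dtau, dt/dtau, -Gamma^s_ij Y'^i Y'^j, -Gamma^t_ij Y'^i Y'^j) with the Gammas evaluated at the stage position; h = 0.050000; intermediate values shown to 6 dp
step 0: s = 0.5000, t = -1.0000, ds/dtau = 0.1250, dt/dtau = -2.0000
step 1:
  k1: at (s, t) = (0.500000, -1.000000), (ds/dtau, dt/dtau) = (0.125000, -2.000000); Gamma_sss = 0.000000, Gamma_sst = 0.000000, Gamma_stt = -0.163366, Gamma_tss = 0.000000, Gamma_tst = 0.060606, Gamma_ttt = 0.000000; k1 = (0.125000, -2.000000, 0.653465, 0.030303)
  k2: at (s, t) = (0.503125, -1.050000), (ds/dtau, dt/dtau) = (0.141337, -1.999242); Gamma_sss = 0.000000, Gamma_sst = 0.000000, Gamma_stt = -0.163397, Gamma_tss = 0.000000, Gamma_tst = 0.060595, Gamma_ttt = 0.000000; k2 = (0.141337, -1.999242, 0.653094, 0.034244)
  k3: at (s, t) = (0.503533, -1.049981), (ds/dtau, dt/dtau) = (0.141327, -1.999144); Gamma_sss = 0.000000, Gamma_sst = 0.000000, Gamma_stt = -0.163401, Gamma_tss = 0.000000, Gamma_tst = 0.060593, Gamma_ttt = 0.000000; k3 = (0.141327, -1.999144, 0.653046, 0.034239)
  k4: at (s, t) = (0.507066, -1.099957), (ds/dtau, dt/dtau) = (0.157652, -1.998288); Gamma_sss = 0.000000, Gamma_sst = 0.000000, Gamma_stt = -0.163436, Gamma_tss = 0.000000, Gamma_tst = 0.060580, Gamma_ttt = 0.000000; k4 = (0.157652, -1.998288, 0.652626, 0.038170)
  Y <- Y + (h/6)(k1 + 2k2 + 2k3 + k4): s = 0.5071, t = -1.1000, ds/dtau = 0.1577, dt/dtau = -1.9983
step 2:
  k1: at (s, t) = (0.507067, -1.099959), (ds/dtau, dt/dtau) = (0.157653, -1.998288); Gamma_sss = 0.000000, Gamma_sst = 0.000000, Gamma_stt = -0.163436, Gamma_tss = 0.000000, Gamma_tst = 0.060580, Gamma_ttt = 0.000000; k1 = (0.157653, -1.998288, 0.652626, 0.038170)
  k2: at (s, t) = (0.511008, -1.149916), (ds/dtau, dt/dtau) = (0.173969, -1.997334); Gamma_sss = 0.000000, Gamma_sst = 0.000000, Gamma_stt = -0.163475, Gamma_tss = 0.000000, Gamma_tst = 0.060566, Gamma_ttt = 0.000000; k2 = (0.173969, -1.997334, 0.652159, 0.042090)
  k3: at (s, t) = (0.511416, -1.149892), (ds/dtau, dt/dtau) = (0.173957, -1.997236); Gamma_sss = 0.000000, Gamma_sst = 0.000000, Gamma_stt = -0.163479, Gamma_tss = 0.000000, Gamma_tst = 0.060564, Gamma_ttt = 0.000000; k3 = (0.173957, -1.997236, 0.652111, 0.042084)
  k4: at (s, t) = (0.515764, -1.199821), (ds/dtau, dt/dtau) = (0.190259, -1.996184); Gamma_sss = 0.000000, Gamma_sst = 0.000000, Gamma_stt = -0.163522, Gamma_tss = 0.000000, Gamma_tst = 0.060548, Gamma_ttt = 0.000000; k4 = (0.190259, -1.996184, 0.651596, 0.045991)
  Y <- Y + (h/6)(k1 + 2k2 + 2k3 + k4): s = 0.5158, t = -1.1998, ds/dtau = 0.1903, dt/dtau = -1.9962
step 3:
  k1: at (s, t) = (0.515765, -1.199822), (ds/dtau, dt/dtau) = (0.190259, -1.996184); Gamma_sss = 0.000000, Gamma_sst = 0.000000, Gamma_stt = -0.163522, Gamma_tss = 0.000000, Gamma_tst = 0.060548, Gamma_ttt = 0.000000; k1 = (0.190259, -1.996184, 0.651596, 0.045992)
  k2: at (s, t) = (0.520521, -1.249727), (ds/dtau, dt/dtau) = (0.206549, -1.995034); Gamma_sss = 0.000000, Gamma_sst = 0.000000, Gamma_stt = -0.163570, Gamma_tss = 0.000000, Gamma_tst = 0.060531, Gamma_ttt = 0.000000; k2 = (0.206549, -1.995034, 0.651033, 0.049886)
  k3: at (s, t) = (0.520928, -1.249698), (ds/dtau, dt/dtau) = (0.206535, -1.994937); Gamma_sss = 0.000000, Gamma_sst = 0.000000, Gamma_stt = -0.163574, Gamma_tss = 0.000000, Gamma_tst = 0.060529, Gamma_ttt = 0.000000; k3 = (0.206535, -1.994937, 0.650985, 0.049879)
  k4: at (s, t) = (0.526091, -1.299569), (ds/dtau, dt/dtau) = (0.222809, -1.993690); Gamma_sss = 0.000000, Gamma_sst = 0.000000, Gamma_stt = -0.163625, Gamma_tss = 0.000000, Gamma_tst = 0.060510, Gamma_ttt = 0.000000; k4 = (0.222809, -1.993690, 0.650375, 0.053759)
  Y <- Y + (h/6)(k1 + 2k2 + 2k3 + k4): s = 0.5261, t = -1.2996, ds/dtau = 0.2228, dt/dtau = -1.9937
step 4:
  k1: at (s, t) = (0.526092, -1.299571), (ds/dtau, dt/dtau) = (0.222810, -1.993690); Gamma_sss = 0.000000, Gamma_sst = 0.000000, Gamma_stt = -0.163625, Gamma_tss = 0.000000, Gamma_tst = 0.060510, Gamma_ttt = 0.000000; k1 = (0.222810, -1.993690, 0.650375, 0.053759)
  k2: at (s, t) = (0.531662, -1.349413), (ds/dtau, dt/dtau) = (0.239069, -1.992346); Gamma_sss = 0.000000, Gamma_sst = 0.000000, Gamma_stt = -0.163680, Gamma_tss = 0.000000, Gamma_tst = 0.060490, Gamma_ttt = 0.000000; k2 = (0.239069, -1.992346, 0.649718, 0.057624)
  k3: at (s, t) = (0.532068, -1.349379), (ds/dtau, dt/dtau) = (0.239052, -1.992249); Gamma_sss = 0.000000, Gamma_sst = 0.000000, Gamma_stt = -0.163684, Gamma_tss = 0.000000, Gamma_tst = 0.060488, Gamma_ttt = 0.000000; k3 = (0.239052, -1.992249, 0.649670, 0.057616)
  k4: at (s, t) = (0.538044, -1.399183), (ds/dtau, dt/dtau) = (0.255293, -1.990809); Gamma_sss = 0.000000, Gamma_sst = 0.000000, Gamma_stt = -0.163743, Gamma_tss = 0.000000, Gamma_tst = 0.060467, Gamma_ttt = 0.000000; k4 = (0.255293, -1.990809, 0.648966, 0.061463)
  Y <- Y + (h/6)(k1 + 2k2 + 2k3 + k4): s = 0.5380, t = -1.3992, ds/dtau = 0.2553, dt/dtau = -1.9908

Answer: s = 0.5380, t = -1.3992, ds/dtau = 0.2553, dt/dtau = -1.9908


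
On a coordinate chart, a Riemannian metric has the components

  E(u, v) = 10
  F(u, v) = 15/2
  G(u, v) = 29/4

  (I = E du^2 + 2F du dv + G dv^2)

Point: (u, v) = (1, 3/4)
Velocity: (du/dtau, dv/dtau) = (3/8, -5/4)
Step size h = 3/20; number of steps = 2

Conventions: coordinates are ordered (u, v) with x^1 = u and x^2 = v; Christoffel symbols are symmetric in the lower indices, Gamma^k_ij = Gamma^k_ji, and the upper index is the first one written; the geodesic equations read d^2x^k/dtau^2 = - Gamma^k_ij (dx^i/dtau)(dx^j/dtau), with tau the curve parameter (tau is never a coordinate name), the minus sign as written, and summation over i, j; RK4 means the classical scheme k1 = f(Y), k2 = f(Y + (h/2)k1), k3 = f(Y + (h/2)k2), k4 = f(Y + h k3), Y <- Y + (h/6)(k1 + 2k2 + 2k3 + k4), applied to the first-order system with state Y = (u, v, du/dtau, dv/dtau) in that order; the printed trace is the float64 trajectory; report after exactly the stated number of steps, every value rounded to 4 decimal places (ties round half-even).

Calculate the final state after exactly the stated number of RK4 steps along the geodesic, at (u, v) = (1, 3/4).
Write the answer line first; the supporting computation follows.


Answer: u = 1.1125, v = 0.3750, du/dtau = 0.3750, dv/dtau = -1.2500

f(Y) = (du/dtau, dv/dtau, -Gamma^u_ij Y'^i Y'^j, -Gamma^v_ij Y'^i Y'^j) with the Gammas evaluated at the stage position; h = 0.150000; intermediate values shown to 6 dp
step 0: u = 1.0000, v = 0.7500, du/dtau = 0.3750, dv/dtau = -1.2500
step 1:
  k1: at (u, v) = (1.000000, 0.750000), (du/dtau, dv/dtau) = (0.375000, -1.250000); Gamma_uuu = 0.000000, Gamma_uuv = 0.000000, Gamma_uvv = 0.000000, Gamma_vuu = 0.000000, Gamma_vuv = 0.000000, Gamma_vvv = 0.000000; k1 = (0.375000, -1.250000, 0.000000, 0.000000)
  k2: at (u, v) = (1.028125, 0.656250), (du/dtau, dv/dtau) = (0.375000, -1.250000); Gamma_uuu = 0.000000, Gamma_uuv = 0.000000, Gamma_uvv = 0.000000, Gamma_vuu = 0.000000, Gamma_vuv = 0.000000, Gamma_vvv = 0.000000; k2 = (0.375000, -1.250000, 0.000000, 0.000000)
  k3: at (u, v) = (1.028125, 0.656250), (du/dtau, dv/dtau) = (0.375000, -1.250000); Gamma_uuu = 0.000000, Gamma_uuv = 0.000000, Gamma_uvv = 0.000000, Gamma_vuu = 0.000000, Gamma_vuv = 0.000000, Gamma_vvv = 0.000000; k3 = (0.375000, -1.250000, 0.000000, 0.000000)
  k4: at (u, v) = (1.056250, 0.562500), (du/dtau, dv/dtau) = (0.375000, -1.250000); Gamma_uuu = 0.000000, Gamma_uuv = 0.000000, Gamma_uvv = 0.000000, Gamma_vuu = 0.000000, Gamma_vuv = 0.000000, Gamma_vvv = 0.000000; k4 = (0.375000, -1.250000, 0.000000, 0.000000)
  Y <- Y + (h/6)(k1 + 2k2 + 2k3 + k4): u = 1.0562, v = 0.5625, du/dtau = 0.3750, dv/dtau = -1.2500
step 2:
  k1: at (u, v) = (1.056250, 0.562500), (du/dtau, dv/dtau) = (0.375000, -1.250000); Gamma_uuu = 0.000000, Gamma_uuv = 0.000000, Gamma_uvv = 0.000000, Gamma_vuu = 0.000000, Gamma_vuv = 0.000000, Gamma_vvv = 0.000000; k1 = (0.375000, -1.250000, 0.000000, 0.000000)
  k2: at (u, v) = (1.084375, 0.468750), (du/dtau, dv/dtau) = (0.375000, -1.250000); Gamma_uuu = 0.000000, Gamma_uuv = 0.000000, Gamma_uvv = 0.000000, Gamma_vuu = 0.000000, Gamma_vuv = 0.000000, Gamma_vvv = 0.000000; k2 = (0.375000, -1.250000, 0.000000, 0.000000)
  k3: at (u, v) = (1.084375, 0.468750), (du/dtau, dv/dtau) = (0.375000, -1.250000); Gamma_uuu = 0.000000, Gamma_uuv = 0.000000, Gamma_uvv = 0.000000, Gamma_vuu = 0.000000, Gamma_vuv = 0.000000, Gamma_vvv = 0.000000; k3 = (0.375000, -1.250000, 0.000000, 0.000000)
  k4: at (u, v) = (1.112500, 0.375000), (du/dtau, dv/dtau) = (0.375000, -1.250000); Gamma_uuu = 0.000000, Gamma_uuv = 0.000000, Gamma_uvv = 0.000000, Gamma_vuu = 0.000000, Gamma_vuv = 0.000000, Gamma_vvv = 0.000000; k4 = (0.375000, -1.250000, 0.000000, 0.000000)
  Y <- Y + (h/6)(k1 + 2k2 + 2k3 + k4): u = 1.1125, v = 0.3750, du/dtau = 0.3750, dv/dtau = -1.2500


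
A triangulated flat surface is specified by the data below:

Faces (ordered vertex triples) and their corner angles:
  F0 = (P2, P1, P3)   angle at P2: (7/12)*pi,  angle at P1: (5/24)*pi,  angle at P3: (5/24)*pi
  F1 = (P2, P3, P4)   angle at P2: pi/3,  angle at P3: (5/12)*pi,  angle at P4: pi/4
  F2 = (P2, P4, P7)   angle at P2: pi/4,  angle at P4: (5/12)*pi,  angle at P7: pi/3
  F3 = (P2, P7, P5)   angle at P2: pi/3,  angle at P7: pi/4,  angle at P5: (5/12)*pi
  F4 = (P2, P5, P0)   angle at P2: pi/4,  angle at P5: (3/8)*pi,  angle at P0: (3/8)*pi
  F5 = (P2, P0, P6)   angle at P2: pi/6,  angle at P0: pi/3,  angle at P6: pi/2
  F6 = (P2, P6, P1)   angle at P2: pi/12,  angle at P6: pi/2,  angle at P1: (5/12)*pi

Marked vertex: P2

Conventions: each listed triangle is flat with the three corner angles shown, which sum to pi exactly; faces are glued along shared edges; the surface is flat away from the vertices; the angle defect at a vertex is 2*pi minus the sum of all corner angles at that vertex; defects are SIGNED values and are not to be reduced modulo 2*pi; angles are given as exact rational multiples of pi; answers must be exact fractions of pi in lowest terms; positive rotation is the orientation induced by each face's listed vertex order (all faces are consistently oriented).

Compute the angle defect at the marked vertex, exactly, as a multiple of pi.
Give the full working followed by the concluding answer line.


Sum of corner angles at P2: 2*pi
defect = 2*pi - 2*pi

Answer: defect(P2) = 0


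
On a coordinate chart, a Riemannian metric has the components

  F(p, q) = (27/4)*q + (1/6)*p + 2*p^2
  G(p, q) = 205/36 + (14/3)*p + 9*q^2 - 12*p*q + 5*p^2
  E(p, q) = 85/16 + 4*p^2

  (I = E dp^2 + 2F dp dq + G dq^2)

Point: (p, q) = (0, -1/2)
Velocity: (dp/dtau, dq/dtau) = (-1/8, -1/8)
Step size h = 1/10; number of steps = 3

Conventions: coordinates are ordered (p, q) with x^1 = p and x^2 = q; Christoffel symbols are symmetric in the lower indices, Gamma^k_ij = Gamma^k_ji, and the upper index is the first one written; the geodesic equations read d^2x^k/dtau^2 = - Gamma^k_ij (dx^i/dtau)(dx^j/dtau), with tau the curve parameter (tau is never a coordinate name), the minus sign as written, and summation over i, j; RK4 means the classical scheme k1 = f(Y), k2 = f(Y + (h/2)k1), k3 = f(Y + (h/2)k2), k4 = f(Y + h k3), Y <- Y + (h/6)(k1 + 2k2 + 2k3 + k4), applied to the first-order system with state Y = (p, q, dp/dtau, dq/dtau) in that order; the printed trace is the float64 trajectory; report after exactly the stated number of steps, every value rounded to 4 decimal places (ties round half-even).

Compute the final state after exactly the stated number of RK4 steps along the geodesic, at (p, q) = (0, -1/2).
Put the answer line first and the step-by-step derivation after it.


Answer: p = -0.0383, q = -0.5384, dp/dtau = -0.1303, dq/dtau = -0.1312

f(Y) = (dp/dtau, dq/dtau, -Gamma^p_ij Y'^i Y'^j, -Gamma^q_ij Y'^i Y'^j) with the Gammas evaluated at the stage position; h = 0.100000; intermediate values shown to 6 dp
step 0: p = 0.0000, q = -0.5000, dp/dtau = -0.1250, dq/dtau = -0.1250
step 1:
  k1: at (p, q) = (0.000000, -0.500000), (dp/dtau, dq/dtau) = (-0.125000, -0.125000); Gamma_ppp = 0.018255, Gamma_ppq = 0.584146, Gamma_pqq = -0.127632, Gamma_qpp = 0.028734, Gamma_qpq = 0.919488, Gamma_qqq = -0.620655; k1 = (-0.125000, -0.125000, -0.016546, -0.019485)
  k2: at (p, q) = (-0.006250, -0.506250), (dp/dtau, dq/dtau) = (-0.125827, -0.125974); Gamma_ppp = 0.009383, Gamma_ppq = 0.599050, Gamma_pqq = -0.139670, Gamma_qpp = 0.021898, Gamma_qpq = 0.931072, Gamma_qqq = -0.629707; k2 = (-0.125827, -0.125974, -0.016923, -0.019870)
  k3: at (p, q) = (-0.006291, -0.506299), (dp/dtau, dq/dtau) = (-0.125846, -0.125994); Gamma_ppp = 0.009324, Gamma_ppq = 0.599163, Gamma_pqq = -0.139773, Gamma_qpp = 0.021852, Gamma_qpq = 0.931157, Gamma_qqq = -0.629782; k3 = (-0.125846, -0.125994, -0.016929, -0.019877)
  k4: at (p, q) = (-0.012585, -0.512599), (dp/dtau, dq/dtau) = (-0.126693, -0.126988); Gamma_ppp = 0.000127, Gamma_ppq = 0.614510, Gamma_pqq = -0.152216, Gamma_qpp = 0.014736, Gamma_qpq = 0.943136, Gamma_qqq = -0.639183; k4 = (-0.126693, -0.126988, -0.017320, -0.020276)
  Y <- Y + (h/6)(k1 + 2k2 + 2k3 + k4): p = -0.0126, q = -0.5126, dp/dtau = -0.1267, dq/dtau = -0.1270
step 2:
  k1: at (p, q) = (-0.012584, -0.512599), (dp/dtau, dq/dtau) = (-0.126693, -0.126988); Gamma_ppp = 0.000128, Gamma_ppq = 0.614508, Gamma_pqq = -0.152215, Gamma_qpp = 0.014737, Gamma_qpq = 0.943134, Gamma_qqq = -0.639182; k1 = (-0.126693, -0.126988, -0.017320, -0.020276)
  k2: at (p, q) = (-0.018919, -0.518948), (dp/dtau, dq/dtau) = (-0.127559, -0.128001); Gamma_ppp = -0.009404, Gamma_ppq = 0.630308, Gamma_pqq = -0.165073, Gamma_qpp = 0.007332, Gamma_qpq = 0.955518, Gamma_qqq = -0.648942; k2 = (-0.127559, -0.128001, -0.017725, -0.020690)
  k3: at (p, q) = (-0.018962, -0.518999), (dp/dtau, dq/dtau) = (-0.127579, -0.128022); Gamma_ppp = -0.009470, Gamma_ppq = 0.630431, Gamma_pqq = -0.165186, Gamma_qpp = 0.007281, Gamma_qpq = 0.955611, Gamma_qqq = -0.649024; k3 = (-0.127579, -0.128022, -0.017732, -0.020697)
  k4: at (p, q) = (-0.025342, -0.525401), (dp/dtau, dq/dtau) = (-0.128466, -0.129057); Gamma_ppp = -0.019361, Gamma_ppq = 0.646714, Gamma_pqq = -0.178488, Gamma_qpp = -0.000433, Gamma_qpq = 0.968426, Gamma_qqq = -0.659167; k4 = (-0.128466, -0.129057, -0.018152, -0.021126)
  Y <- Y + (h/6)(k1 + 2k2 + 2k3 + k4): p = -0.0253, q = -0.5254, dp/dtau = -0.1285, dq/dtau = -0.1291
step 3:
  k1: at (p, q) = (-0.025341, -0.525400), (dp/dtau, dq/dtau) = (-0.128466, -0.129057); Gamma_ppp = -0.019360, Gamma_ppq = 0.646712, Gamma_pqq = -0.178486, Gamma_qpp = -0.000432, Gamma_qpq = 0.968425, Gamma_qqq = -0.659166; k1 = (-0.128466, -0.129057, -0.018152, -0.021126)
  k2: at (p, q) = (-0.031765, -0.531853), (dp/dtau, dq/dtau) = (-0.129374, -0.130114); Gamma_ppp = -0.029620, Gamma_ppq = 0.663490, Gamma_pqq = -0.192244, Gamma_qpp = -0.008465, Gamma_qpq = 0.981683, Gamma_qqq = -0.669705; k2 = (-0.129374, -0.130114, -0.018587, -0.021570)
  k3: at (p, q) = (-0.031810, -0.531906), (dp/dtau, dq/dtau) = (-0.129395, -0.130136); Gamma_ppp = -0.029694, Gamma_ppq = 0.663624, Gamma_pqq = -0.192366, Gamma_qpp = -0.008523, Gamma_qpq = 0.981786, Gamma_qqq = -0.669796; k3 = (-0.129395, -0.130136, -0.018595, -0.021579)
  k4: at (p, q) = (-0.038281, -0.538414), (dp/dtau, dq/dtau) = (-0.130325, -0.131215); Gamma_ppp = -0.040350, Gamma_ppq = 0.680931, Gamma_pqq = -0.206611, Gamma_qpp = -0.016898, Gamma_qpq = 0.995518, Gamma_qqq = -0.680757; k4 = (-0.130325, -0.131215, -0.019046, -0.022040)
  Y <- Y + (h/6)(k1 + 2k2 + 2k3 + k4): p = -0.0383, q = -0.5384, dp/dtau = -0.1303, dq/dtau = -0.1312


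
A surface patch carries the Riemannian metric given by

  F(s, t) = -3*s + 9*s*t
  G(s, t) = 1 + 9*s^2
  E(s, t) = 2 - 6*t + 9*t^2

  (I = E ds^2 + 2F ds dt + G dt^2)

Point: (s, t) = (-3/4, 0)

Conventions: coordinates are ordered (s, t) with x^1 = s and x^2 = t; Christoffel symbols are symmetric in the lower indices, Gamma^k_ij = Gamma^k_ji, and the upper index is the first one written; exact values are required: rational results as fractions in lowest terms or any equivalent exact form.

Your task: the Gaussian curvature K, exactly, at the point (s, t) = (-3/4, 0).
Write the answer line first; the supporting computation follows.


Answer: K = -2304/12769

E = 2, F = 9/4, G = 97/16, EG - F^2 = 113/16 at the point
E_s = 0, E_t = -6, F_s = -3, F_t = -27/4, G_s = -27/2, G_t = 0
E_tt = 18, F_st = 9, G_ss = 18
Compute both Brioschi determinants and normalise by (EG - F^2)^2.
M1 = [[-E_tt/2 + F_st - G_ss/2, E_s/2, F_s - E_t/2], [F_t - G_s/2, E, F], [G_t/2, F, G]] = [[-9, 0, 0], [0, 2, 9/4], [0, 9/4, 97/16]]; det M1 = -1017/16
M2 = [[0, E_t/2, G_s/2], [E_t/2, E, F], [G_s/2, F, G]] = [[0, -3, -27/4], [-3, 2, 9/4], [-27/4, 9/4, 97/16]]; det M2 = -873/16
det M1 - det M2 = -9; K = -9 / (113/16)^2 = -2304/12769


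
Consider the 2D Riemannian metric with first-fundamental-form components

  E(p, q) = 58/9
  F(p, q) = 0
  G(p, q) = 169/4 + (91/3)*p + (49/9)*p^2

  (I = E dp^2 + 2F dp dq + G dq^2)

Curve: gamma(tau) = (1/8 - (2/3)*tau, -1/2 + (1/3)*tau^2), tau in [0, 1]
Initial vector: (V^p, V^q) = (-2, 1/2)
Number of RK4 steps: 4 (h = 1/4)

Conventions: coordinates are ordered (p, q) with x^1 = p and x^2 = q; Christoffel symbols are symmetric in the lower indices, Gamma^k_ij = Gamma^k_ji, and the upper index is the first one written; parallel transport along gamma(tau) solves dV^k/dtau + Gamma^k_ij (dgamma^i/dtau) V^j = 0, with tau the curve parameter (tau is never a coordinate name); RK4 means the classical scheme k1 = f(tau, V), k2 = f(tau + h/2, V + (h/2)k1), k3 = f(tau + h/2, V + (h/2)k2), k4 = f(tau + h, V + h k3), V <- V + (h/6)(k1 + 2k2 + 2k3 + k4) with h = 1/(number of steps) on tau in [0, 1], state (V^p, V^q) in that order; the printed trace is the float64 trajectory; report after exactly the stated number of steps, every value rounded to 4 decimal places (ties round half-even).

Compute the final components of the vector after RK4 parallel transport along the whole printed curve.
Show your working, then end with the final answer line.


gamma'(tau) = (-2/3, (2/3)*tau); f(tau, V)^k = -Gamma^k_ij(gamma(tau)) gamma'^i(tau) V^j; h = 1/4; intermediate values shown to 6 dp
curve data and Christoffel symbols at the stage parameters:
  tau = 0.000000: gamma = (0.125000, -0.500000), gamma' = (-0.666667, 0.000000); Gamma_ppp = 0.000000, Gamma_ppq = 0.000000, Gamma_pqq = -2.459052, Gamma_qpp = 0.000000, Gamma_qpq = 0.343558, Gamma_qqq = 0.000000
  tau = 0.125000: gamma = (0.041667, -0.494792), gamma' = (-0.666667, 0.083333); Gamma_ppp = 0.000000, Gamma_ppq = 0.000000, Gamma_pqq = -2.388649, Gamma_qpp = 0.000000, Gamma_qpq = 0.353684, Gamma_qqq = 0.000000
  tau = 0.250000: gamma = (-0.041667, -0.479167), gamma' = (-0.666667, 0.166667); Gamma_ppp = 0.000000, Gamma_ppq = 0.000000, Gamma_pqq = -2.318247, Gamma_qpp = 0.000000, Gamma_qpq = 0.364425, Gamma_qqq = 0.000000
  tau = 0.375000: gamma = (-0.125000, -0.453125), gamma' = (-0.666667, 0.250000); Gamma_ppp = 0.000000, Gamma_ppq = 0.000000, Gamma_pqq = -2.247845, Gamma_qpp = 0.000000, Gamma_qpq = 0.375839, Gamma_qqq = 0.000000
  tau = 0.500000: gamma = (-0.208333, -0.416667), gamma' = (-0.666667, 0.333333); Gamma_ppp = 0.000000, Gamma_ppq = 0.000000, Gamma_pqq = -2.177443, Gamma_qpp = 0.000000, Gamma_qpq = 0.387991, Gamma_qqq = 0.000000
  tau = 0.625000: gamma = (-0.291667, -0.369792), gamma' = (-0.666667, 0.416667); Gamma_ppp = 0.000000, Gamma_ppq = 0.000000, Gamma_pqq = -2.107040, Gamma_qpp = 0.000000, Gamma_qpq = 0.400955, Gamma_qqq = 0.000000
  tau = 0.750000: gamma = (-0.375000, -0.312500), gamma' = (-0.666667, 0.500000); Gamma_ppp = 0.000000, Gamma_ppq = 0.000000, Gamma_pqq = -2.036638, Gamma_qpp = 0.000000, Gamma_qpq = 0.414815, Gamma_qqq = 0.000000
  tau = 0.875000: gamma = (-0.458333, -0.244792), gamma' = (-0.666667, 0.583333); Gamma_ppp = 0.000000, Gamma_ppq = 0.000000, Gamma_pqq = -1.966236, Gamma_qpp = 0.000000, Gamma_qpq = 0.429668, Gamma_qqq = 0.000000
  tau = 1.000000: gamma = (-0.541667, -0.166667), gamma' = (-0.666667, 0.666667); Gamma_ppp = 0.000000, Gamma_ppq = 0.000000, Gamma_pqq = -1.895833, Gamma_qpp = 0.000000, Gamma_qpq = 0.445623, Gamma_qqq = 0.000000
step 0: V^p = -2.0000, V^q = 0.5000
step 1: k1 = (0.000000, 0.114519), k2 = (0.102377, 0.180217), k3 = (0.104011, 0.181777), k4 = (0.210746, 0.252411); V <- V + (h/6)(k1 + 2k2 + 2k3 + k4): V^p = -1.9740, V^q = 0.5455
step 2: k1 = (0.210750, 0.252415), k2 = (0.324255, 0.327578), k3 = (0.329535, 0.328599), k4 = (0.455524, 0.406982); V <- V + (h/6)(k1 + 2k2 + 2k3 + k4): V^p = -1.8918, V^q = 0.6276
step 3: k1 = (0.455529, 0.407002), k2 = (0.595666, 0.487897), k3 = (0.604544, 0.487674), k4 = (0.763260, 0.568299); V <- V + (h/6)(k1 + 2k2 + 2k3 + k4): V^p = -1.7410, V^q = 0.7495
step 4: k1 = (0.763277, 0.568373), k2 = (0.941196, 0.647498), k3 = (0.952540, 0.644757), k4 = (1.151069, 0.717031); V <- V + (h/6)(k1 + 2k2 + 2k3 + k4): V^p = -1.5034, V^q = 0.9108

Answer: V^p = -1.5034, V^q = 0.9108


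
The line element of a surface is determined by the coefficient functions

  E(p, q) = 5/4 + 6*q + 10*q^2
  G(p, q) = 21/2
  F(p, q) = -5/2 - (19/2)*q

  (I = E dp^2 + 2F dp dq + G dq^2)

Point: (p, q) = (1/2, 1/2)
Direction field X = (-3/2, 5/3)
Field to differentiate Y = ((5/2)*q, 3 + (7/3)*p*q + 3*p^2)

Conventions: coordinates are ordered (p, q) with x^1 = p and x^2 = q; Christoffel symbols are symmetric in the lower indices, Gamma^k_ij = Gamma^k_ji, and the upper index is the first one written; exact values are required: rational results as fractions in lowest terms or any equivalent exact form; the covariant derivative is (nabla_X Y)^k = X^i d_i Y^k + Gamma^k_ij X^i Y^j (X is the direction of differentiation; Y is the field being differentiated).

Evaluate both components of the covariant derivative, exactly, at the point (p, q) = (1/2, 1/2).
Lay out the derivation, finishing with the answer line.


E = 27/4, F = -29/4, G = 21/2 at the point
E_p = 0, E_q = 16, F_p = 0, F_q = -19/2, G_p = 0, G_q = 0
EG - F^2 = 293/16;  g^inv = (16/293) * [[21/2, 29/4], [29/4, 27/4]]
first-kind symbols [ij,l] = (1/2)(d_i g_jl + d_j g_il - d_l g_ij): [pp,p] = E_p/2 = 0, [pp,q] = F_p - E_q/2 = -8, [pq,p] = E_q/2 = 8, [pq,q] = G_p/2 = 0, [qq,p] = F_q - G_p/2 = -19/2, [qq,q] = G_q/2 = 0
Gamma^p_ij = (G*[ij,p] - F*[ij,q])/(EG - F^2), Gamma^q_ij = (E*[ij,q] - F*[ij,p])/(EG - F^2)
Gamma_ppp = -928/293, Gamma_ppq = 1344/293, Gamma_pqq = -1596/293, Gamma_qpp = -864/293, Gamma_qpq = 928/293, Gamma_qqq = -1102/293
X = (-3/2, 5/3), Y = (5/4, 13/3) at the point

Answer: (nabla_X Y)^p = -87011/1758, (nabla_X Y)^q = -140389/3516


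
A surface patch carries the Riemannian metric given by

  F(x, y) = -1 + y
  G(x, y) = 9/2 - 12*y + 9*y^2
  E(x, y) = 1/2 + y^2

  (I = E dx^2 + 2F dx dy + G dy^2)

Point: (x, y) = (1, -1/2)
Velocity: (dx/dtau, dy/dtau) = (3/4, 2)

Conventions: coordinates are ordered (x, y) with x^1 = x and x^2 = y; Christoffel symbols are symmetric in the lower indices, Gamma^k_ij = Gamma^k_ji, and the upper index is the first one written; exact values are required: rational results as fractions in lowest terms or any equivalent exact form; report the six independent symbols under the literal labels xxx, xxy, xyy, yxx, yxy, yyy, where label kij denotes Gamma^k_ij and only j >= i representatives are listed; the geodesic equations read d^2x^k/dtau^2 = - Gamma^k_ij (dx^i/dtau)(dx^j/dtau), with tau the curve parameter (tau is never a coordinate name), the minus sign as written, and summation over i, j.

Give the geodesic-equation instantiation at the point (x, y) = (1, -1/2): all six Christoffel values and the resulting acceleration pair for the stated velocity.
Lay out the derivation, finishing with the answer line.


E = 3/4, F = -3/2, G = 51/4 at the point
E_x = 0, E_y = -1, F_x = 0, F_y = 1, G_x = 0, G_y = -21
EG - F^2 = 117/16;  g^inv = (16/117) * [[51/4, 3/2], [3/2, 3/4]]
first-kind symbols [ij,l] = (1/2)(d_i g_jl + d_j g_il - d_l g_ij): [xx,x] = E_x/2 = 0, [xx,y] = F_x - E_y/2 = 1/2, [xy,x] = E_y/2 = -1/2, [xy,y] = G_x/2 = 0, [yy,x] = F_y - G_x/2 = 1, [yy,y] = G_y/2 = -21/2
Gamma^x_ij = (G*[ij,x] - F*[ij,y])/(EG - F^2), Gamma^y_ij = (E*[ij,y] - F*[ij,x])/(EG - F^2)
Gamma_xxx = 4/39, Gamma_xxy = -34/39, Gamma_xyy = -16/39, Gamma_yxx = 2/39, Gamma_yxy = -4/39, Gamma_yyy = -34/39
d^2x/dtau^2 = -(Gamma_xxx*(3/4)^2 + 2*Gamma_xxy*(3/4)*(2) + Gamma_xyy*(2)^2) = 655/156
d^2y/dtau^2 = -(Gamma_yxx*(3/4)^2 + 2*Gamma_yxy*(3/4)*(2) + Gamma_yyy*(2)^2) = 1175/312

Answer: Gamma_xxx = 4/39, Gamma_xxy = -34/39, Gamma_xyy = -16/39, Gamma_yxx = 2/39, Gamma_yxy = -4/39, Gamma_yyy = -34/39; accelerations (d^2x/dtau^2, d^2y/dtau^2) = (655/156, 1175/312)


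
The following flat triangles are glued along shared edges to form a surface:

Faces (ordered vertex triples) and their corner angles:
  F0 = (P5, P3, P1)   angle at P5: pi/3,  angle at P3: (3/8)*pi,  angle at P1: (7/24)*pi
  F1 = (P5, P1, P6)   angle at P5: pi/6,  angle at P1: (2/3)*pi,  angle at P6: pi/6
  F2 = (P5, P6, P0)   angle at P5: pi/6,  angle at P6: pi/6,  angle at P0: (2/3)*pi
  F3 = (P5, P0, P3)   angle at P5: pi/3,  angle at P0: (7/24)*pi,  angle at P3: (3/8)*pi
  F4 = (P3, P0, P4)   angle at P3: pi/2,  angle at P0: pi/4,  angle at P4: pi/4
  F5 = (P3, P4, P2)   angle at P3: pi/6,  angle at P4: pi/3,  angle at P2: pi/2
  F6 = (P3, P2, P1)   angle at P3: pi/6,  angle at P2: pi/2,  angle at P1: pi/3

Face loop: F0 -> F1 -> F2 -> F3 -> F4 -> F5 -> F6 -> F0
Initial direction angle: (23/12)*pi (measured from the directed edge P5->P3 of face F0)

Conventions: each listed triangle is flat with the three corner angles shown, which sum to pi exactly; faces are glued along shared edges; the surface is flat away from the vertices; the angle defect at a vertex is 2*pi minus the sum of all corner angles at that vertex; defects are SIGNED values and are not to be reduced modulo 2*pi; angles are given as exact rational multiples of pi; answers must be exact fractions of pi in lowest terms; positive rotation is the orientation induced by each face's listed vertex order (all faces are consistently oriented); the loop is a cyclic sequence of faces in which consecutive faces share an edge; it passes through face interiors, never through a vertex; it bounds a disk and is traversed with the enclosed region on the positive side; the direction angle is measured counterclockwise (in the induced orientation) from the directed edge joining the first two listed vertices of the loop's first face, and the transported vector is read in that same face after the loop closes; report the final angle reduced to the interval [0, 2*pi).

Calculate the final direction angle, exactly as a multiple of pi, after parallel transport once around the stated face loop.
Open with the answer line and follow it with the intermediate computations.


Answer: final direction angle = (4/3)*pi

enclosed vertex P3: corner angles sum to (19/12)*pi, defect = 2*pi - (19/12)*pi = (5/12)*pi
enclosed vertex P5: corner angles sum to pi, defect = 2*pi - pi = pi
holonomy = initial angle + sum of enclosed defects (mod 2*pi), positive in the induced orientation
final angle = (23/12)*pi + (17/12)*pi = (4/3)*pi (mod 2*pi)
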